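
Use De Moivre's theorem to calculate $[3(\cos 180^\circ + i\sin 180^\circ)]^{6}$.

By De Moivre: z^n = r^n(cos(nθ) + i sin(nθ))
= 3^6(cos(6*180°) + i sin(6*180°))
= 729(cos 0° + i sin 0°)
= 729


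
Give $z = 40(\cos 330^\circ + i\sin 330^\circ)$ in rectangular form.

a = r cos θ = 40 * sqrt(3)/2 = 20*sqrt(3)
b = r sin θ = 40 * -1/2 = -20
z = 20*sqrt(3) - 20i


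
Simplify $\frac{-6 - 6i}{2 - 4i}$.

Multiply numerator and denominator by conjugate (2 + 4i):
= (-6 - 6i)(2 + 4i) / (2^2 + (-4)^2)
= (12 - 36i) / 20
Divide through by 4: (3 - 9i) / 5
= 3/5 - (9/5)i


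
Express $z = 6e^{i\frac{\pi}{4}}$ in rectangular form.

a = r cos θ = 6 * sqrt(2)/2 = 3*sqrt(2)
b = r sin θ = 6 * sqrt(2)/2 = 3*sqrt(2)
z = 3*sqrt(2) + 3*sqrt(2)i


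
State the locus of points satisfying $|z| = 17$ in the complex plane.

|z| = 17 means sqrt(x^2 + y^2) = 17
This is a circle of radius 17 centered at the origin


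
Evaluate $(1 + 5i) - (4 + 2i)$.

(1 - 4) + (5 - 2)i = -3 + 3i


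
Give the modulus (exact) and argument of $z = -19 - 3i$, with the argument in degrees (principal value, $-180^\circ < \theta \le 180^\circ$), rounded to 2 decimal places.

|z| = sqrt((-19)^2 + (-3)^2) = sqrt(370)
arg(z) = arctan(b/a) = arctan(-3/-19) (quadrant-adjusted) = -171.03°


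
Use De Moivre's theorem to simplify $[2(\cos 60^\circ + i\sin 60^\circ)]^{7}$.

By De Moivre: z^n = r^n(cos(nθ) + i sin(nθ))
= 2^7(cos(7*60°) + i sin(7*60°))
= 128(cos 60° + i sin 60°)
= 64 + 64*sqrt(3)i


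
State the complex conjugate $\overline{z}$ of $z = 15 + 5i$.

If z = a + bi, then conjugate(z) = a - bi
conjugate(15 + 5i) = 15 - 5i


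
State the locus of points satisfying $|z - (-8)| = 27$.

|z - z0| = r describes a circle centered at z0 with radius r
Here z0 = -8 and r = 27
Locus: Circle centered at (-8, 0) with radius 27


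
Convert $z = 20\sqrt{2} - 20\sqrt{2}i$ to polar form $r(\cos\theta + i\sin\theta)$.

r = |z| = sqrt(a^2 + b^2) = sqrt((20*sqrt(2))^2 + (-20*sqrt(2))^2) = sqrt(800 + 800) = sqrt(1600) = 40
θ = arctan(b/a) = arctan(-28.2843/28.2843) (quadrant-adjusted) = 315°
z = 40(cos 315° + i sin 315°)


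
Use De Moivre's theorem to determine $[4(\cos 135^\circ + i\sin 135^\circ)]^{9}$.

By De Moivre: z^n = r^n(cos(nθ) + i sin(nθ))
= 4^9(cos(9*135°) + i sin(9*135°))
= 262144(cos 135° + i sin 135°)
= -131072*sqrt(2) + 131072*sqrt(2)i


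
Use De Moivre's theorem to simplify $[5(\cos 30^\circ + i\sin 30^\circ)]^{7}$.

By De Moivre: z^n = r^n(cos(nθ) + i sin(nθ))
= 5^7(cos(7*30°) + i sin(7*30°))
= 78125(cos 210° + i sin 210°)
= -78125*sqrt(3)/2 - (78125/2)i


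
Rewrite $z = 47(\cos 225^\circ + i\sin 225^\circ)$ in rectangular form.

a = r cos θ = 47 * -sqrt(2)/2 = -47*sqrt(2)/2
b = r sin θ = 47 * -sqrt(2)/2 = -47*sqrt(2)/2
z = -47*sqrt(2)/2 - (47*sqrt(2)/2)i


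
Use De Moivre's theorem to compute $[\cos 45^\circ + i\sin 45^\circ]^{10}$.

By De Moivre: z^n = r^n(cos(nθ) + i sin(nθ))
= 1^10(cos(10*45°) + i sin(10*45°))
= 1(cos 90° + i sin 90°)
= i


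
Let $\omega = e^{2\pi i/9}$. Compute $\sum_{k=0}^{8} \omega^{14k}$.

Let ζ = ω^14 = e^(2πi·14/9). Since 9 ∤ 14, ζ ≠ 1.
Sum = Σ_{k=0}^{8} ζ^k = (ζ^9 - 1)/(ζ - 1) = (ω^{14·9} - 1)/(ζ - 1) = (1 - 1)/(ζ - 1) = 0


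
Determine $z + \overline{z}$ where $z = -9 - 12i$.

z + conjugate(z) = (a + bi) + (a - bi) = 2a
= 2 * (-9) = -18


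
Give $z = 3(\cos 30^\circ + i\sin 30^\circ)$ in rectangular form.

a = r cos θ = 3 * sqrt(3)/2 = 3*sqrt(3)/2
b = r sin θ = 3 * 1/2 = 3/2
z = 3*sqrt(3)/2 + (3/2)i


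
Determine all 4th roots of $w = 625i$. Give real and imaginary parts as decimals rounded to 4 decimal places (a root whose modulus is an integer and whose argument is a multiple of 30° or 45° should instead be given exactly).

|w| = 625, arg(w) = 90°
Root modulus = 625^(1/4) = 5
Root arguments: θ_k = (90° + 360°k)/4 for k = 0, 1, ..., 3
Compute each root as (root modulus)(cos θ_k + i sin θ_k) using full-precision intermediates, then round to 4 decimal places.
Roots: 4.6194 + 1.9134i, -1.9134 + 4.6194i, -4.6194 - 1.9134i, 1.9134 - 4.6194i


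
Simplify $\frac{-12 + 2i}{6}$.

Divisor is real, so divide each part by 6:
= -2 + (1/3)i


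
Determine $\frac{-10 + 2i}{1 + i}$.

Multiply numerator and denominator by conjugate (1 - i):
= (-10 + 2i)(1 - i) / (1^2 + 1^2)
= (-8 + 12i) / 2
= -4 + 6i


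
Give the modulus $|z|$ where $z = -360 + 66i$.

|z| = sqrt(a^2 + b^2) = sqrt((-360)^2 + 66^2) = sqrt(133956) = 366


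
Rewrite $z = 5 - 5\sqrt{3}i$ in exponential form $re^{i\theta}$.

r = |z| = sqrt((5)^2 + (-5*sqrt(3))^2) = sqrt(25 + 75) = sqrt(100) = 10
θ = arctan(b/a) = arctan(-8.6603/5) (quadrant-adjusted) = -60° = -π/3
z = 10e^(-i*π/3)


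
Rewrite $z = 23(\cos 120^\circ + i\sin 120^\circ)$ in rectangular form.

a = r cos θ = 23 * -1/2 = -23/2
b = r sin θ = 23 * sqrt(3)/2 = 23*sqrt(3)/2
z = -23/2 + (23*sqrt(3)/2)i


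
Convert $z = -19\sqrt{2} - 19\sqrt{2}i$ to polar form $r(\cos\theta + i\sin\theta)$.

r = |z| = sqrt(a^2 + b^2) = sqrt((-19*sqrt(2))^2 + (-19*sqrt(2))^2) = sqrt(722 + 722) = sqrt(1444) = 38
θ = arctan(b/a) = arctan(-26.8701/-26.8701) (quadrant-adjusted) = 225°
z = 38(cos 225° + i sin 225°)


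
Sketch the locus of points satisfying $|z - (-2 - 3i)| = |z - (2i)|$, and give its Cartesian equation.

|z - z1| = |z - z2| means z is equidistant from z1 and z2,
i.e. the perpendicular bisector of the segment from (-2, -3) to (0, 2) (midpoint (-1, -1/2)).
With z = x + yi, square both sides:
(x - (-2))^2 + (y - (-3))^2 = (x - 0)^2 + (y - 2)^2
The x^2 and y^2 terms cancel: 4x + 10y = 4 - 13 = -9
Simplify: 4x + 10y = -9
Locus: Perpendicular bisector of the segment from (-2, -3) to (0, 2): the line 4x + 10y = -9


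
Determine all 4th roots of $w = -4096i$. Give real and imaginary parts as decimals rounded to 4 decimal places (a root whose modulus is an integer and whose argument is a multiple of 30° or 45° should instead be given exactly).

|w| = 4096, arg(w) = 270°
Root modulus = 4096^(1/4) = 8
Root arguments: θ_k = (270° + 360°k)/4 for k = 0, 1, ..., 3
Compute each root as (root modulus)(cos θ_k + i sin θ_k) using full-precision intermediates, then round to 4 decimal places.
Roots: 3.0615 + 7.3910i, -7.3910 + 3.0615i, -3.0615 - 7.3910i, 7.3910 - 3.0615i


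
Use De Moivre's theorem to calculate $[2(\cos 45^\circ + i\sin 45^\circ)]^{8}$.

By De Moivre: z^n = r^n(cos(nθ) + i sin(nθ))
= 2^8(cos(8*45°) + i sin(8*45°))
= 256(cos 0° + i sin 0°)
= 256


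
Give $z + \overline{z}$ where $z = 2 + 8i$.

z + conjugate(z) = (a + bi) + (a - bi) = 2a
= 2 * 2 = 4


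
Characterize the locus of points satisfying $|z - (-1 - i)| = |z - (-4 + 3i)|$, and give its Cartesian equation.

|z - z1| = |z - z2| means z is equidistant from z1 and z2,
i.e. the perpendicular bisector of the segment from (-1, -1) to (-4, 3) (midpoint (-5/2, 1)).
With z = x + yi, square both sides:
(x - (-1))^2 + (y - (-1))^2 = (x - (-4))^2 + (y - 3)^2
The x^2 and y^2 terms cancel: -6x + 8y = 25 - 2 = 23
Simplify: 6x - 8y = -23
Locus: Perpendicular bisector of the segment from (-1, -1) to (-4, 3): the line 6x - 8y = -23


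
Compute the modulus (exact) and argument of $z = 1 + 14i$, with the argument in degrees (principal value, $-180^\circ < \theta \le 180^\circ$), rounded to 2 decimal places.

|z| = sqrt(1^2 + 14^2) = sqrt(197)
arg(z) = arctan(b/a) = arctan(14/1) (quadrant-adjusted) = 85.91°


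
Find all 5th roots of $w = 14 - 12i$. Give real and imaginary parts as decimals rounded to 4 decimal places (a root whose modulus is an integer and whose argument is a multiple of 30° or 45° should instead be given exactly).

|w| = sqrt(340) ≈ 18.439089, arg(w) ≈ 319.398705°
Root modulus = sqrt(340)^(1/5) ≈ 1.791216
Root arguments: θ_k = (arg(w) + 360°k)/5 for k = 0, 1, ..., 4
Compute each root as (root modulus)(cos θ_k + i sin θ_k) using full-precision intermediates, then round to 4 decimal places.
Roots: 0.7886 + 1.6083i, -1.2859 + 1.2470i, -1.5833 - 0.8376i, 0.3073 - 1.7647i, 1.7733 - 0.2530i


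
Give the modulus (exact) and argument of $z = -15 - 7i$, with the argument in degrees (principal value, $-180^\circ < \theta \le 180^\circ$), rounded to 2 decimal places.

|z| = sqrt((-15)^2 + (-7)^2) = sqrt(274)
arg(z) = arctan(b/a) = arctan(-7/-15) (quadrant-adjusted) = -154.98°


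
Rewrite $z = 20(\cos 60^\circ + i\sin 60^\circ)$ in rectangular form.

a = r cos θ = 20 * 1/2 = 10
b = r sin θ = 20 * sqrt(3)/2 = 10*sqrt(3)
z = 10 + 10*sqrt(3)i


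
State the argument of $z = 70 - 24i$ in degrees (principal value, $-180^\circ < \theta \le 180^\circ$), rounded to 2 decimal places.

θ = arctan(b/a) = arctan(-24/70) (quadrant-adjusted) = -18.92°


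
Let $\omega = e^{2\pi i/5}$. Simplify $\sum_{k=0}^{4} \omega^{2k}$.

Let ζ = ω^2 = e^(2πi·2/5). Since 5 ∤ 2, ζ ≠ 1.
Sum = Σ_{k=0}^{4} ζ^k = (ζ^5 - 1)/(ζ - 1) = (ω^{2·5} - 1)/(ζ - 1) = (1 - 1)/(ζ - 1) = 0


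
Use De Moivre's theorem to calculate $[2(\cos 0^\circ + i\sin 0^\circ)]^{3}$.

By De Moivre: z^n = r^n(cos(nθ) + i sin(nθ))
= 2^3(cos(3*0°) + i sin(3*0°))
= 8(cos 0° + i sin 0°)
= 8


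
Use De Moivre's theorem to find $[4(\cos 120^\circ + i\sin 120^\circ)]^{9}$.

By De Moivre: z^n = r^n(cos(nθ) + i sin(nθ))
= 4^9(cos(9*120°) + i sin(9*120°))
= 262144(cos 0° + i sin 0°)
= 262144


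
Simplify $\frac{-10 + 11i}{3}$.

Divisor is real, so divide each part by 3:
= -10/3 + (11/3)i


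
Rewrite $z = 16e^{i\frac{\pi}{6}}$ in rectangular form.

a = r cos θ = 16 * sqrt(3)/2 = 8*sqrt(3)
b = r sin θ = 16 * 1/2 = 8
z = 8*sqrt(3) + 8i


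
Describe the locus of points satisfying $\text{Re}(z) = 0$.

Re(z) = x where z = x + yi; the equation x = 0 is satisfied by all points with that x-coordinate
Locus: Vertical line x = 0


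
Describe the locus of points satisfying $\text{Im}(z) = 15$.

Im(z) = y where z = x + yi; the equation y = 15 is satisfied by all points with that y-coordinate
Locus: Horizontal line y = 15


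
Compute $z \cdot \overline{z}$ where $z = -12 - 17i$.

z * conjugate(z) = |z|^2 = a^2 + b^2
= (-12)^2 + (-17)^2 = 433


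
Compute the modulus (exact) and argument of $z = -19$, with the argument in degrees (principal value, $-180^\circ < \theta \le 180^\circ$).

|z| = sqrt((-19)^2 + 0^2) = 19
b = 0 and a < 0, so z lies on the negative real axis: arg(z) = 180°


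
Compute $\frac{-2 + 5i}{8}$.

Divisor is real, so divide each part by 8:
= -1/4 + (5/8)i


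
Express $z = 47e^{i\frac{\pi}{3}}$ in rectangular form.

a = r cos θ = 47 * 1/2 = 47/2
b = r sin θ = 47 * sqrt(3)/2 = 47*sqrt(3)/2
z = 47/2 + (47*sqrt(3)/2)i


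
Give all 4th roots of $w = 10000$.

|w| = 10000, arg(w) = 0°
Root modulus = 10000^(1/4) = 10
Root arguments: θ_k = (0° + 360°k)/4 for k = 0, 1, ..., 3
Roots: 10, 10i, -10, -10i


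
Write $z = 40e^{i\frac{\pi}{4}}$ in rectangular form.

a = r cos θ = 40 * sqrt(2)/2 = 20*sqrt(2)
b = r sin θ = 40 * sqrt(2)/2 = 20*sqrt(2)
z = 20*sqrt(2) + 20*sqrt(2)i


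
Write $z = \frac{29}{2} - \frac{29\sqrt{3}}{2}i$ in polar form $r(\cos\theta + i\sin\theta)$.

r = |z| = sqrt(a^2 + b^2) = sqrt((29/2)^2 + (-29*sqrt(3)/2)^2) = sqrt(841/4 + 2523/4) = sqrt(841) = 29
θ = arctan(b/a) = arctan(-25.1147/14.5) (quadrant-adjusted) = 300°
z = 29(cos 300° + i sin 300°)


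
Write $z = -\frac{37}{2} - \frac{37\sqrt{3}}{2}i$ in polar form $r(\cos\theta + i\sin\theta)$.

r = |z| = sqrt(a^2 + b^2) = sqrt((-37/2)^2 + (-37*sqrt(3)/2)^2) = sqrt(1369/4 + 4107/4) = sqrt(1369) = 37
θ = arctan(b/a) = arctan(-32.0429/-18.5) (quadrant-adjusted) = 240°
z = 37(cos 240° + i sin 240°)


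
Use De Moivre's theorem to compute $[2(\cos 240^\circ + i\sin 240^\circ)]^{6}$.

By De Moivre: z^n = r^n(cos(nθ) + i sin(nθ))
= 2^6(cos(6*240°) + i sin(6*240°))
= 64(cos 0° + i sin 0°)
= 64


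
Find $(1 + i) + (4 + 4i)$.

(1 + 4) + (1 + 4)i = 5 + 5i


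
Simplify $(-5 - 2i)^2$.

(a + bi)^2 = a^2 - b^2 + 2abi
= (-5)^2 - (-2)^2 + 2*(-5)*(-2)i
= 21 + 20i


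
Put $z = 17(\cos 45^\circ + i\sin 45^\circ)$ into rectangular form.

a = r cos θ = 17 * sqrt(2)/2 = 17*sqrt(2)/2
b = r sin θ = 17 * sqrt(2)/2 = 17*sqrt(2)/2
z = 17*sqrt(2)/2 + (17*sqrt(2)/2)i


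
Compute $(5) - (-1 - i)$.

(5 - (-1)) + (0 - (-1))i = 6 + i


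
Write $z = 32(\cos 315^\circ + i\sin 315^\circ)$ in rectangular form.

a = r cos θ = 32 * sqrt(2)/2 = 16*sqrt(2)
b = r sin θ = 32 * -sqrt(2)/2 = -16*sqrt(2)
z = 16*sqrt(2) - 16*sqrt(2)i


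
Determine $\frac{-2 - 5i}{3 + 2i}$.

Multiply numerator and denominator by conjugate (3 - 2i):
= (-2 - 5i)(3 - 2i) / (3^2 + 2^2)
= (-16 - 11i) / 13
= -16/13 - (11/13)i


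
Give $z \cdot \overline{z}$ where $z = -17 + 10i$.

z * conjugate(z) = |z|^2 = a^2 + b^2
= (-17)^2 + 10^2 = 389


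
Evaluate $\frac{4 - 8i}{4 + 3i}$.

Multiply numerator and denominator by conjugate (4 - 3i):
= (4 - 8i)(4 - 3i) / (4^2 + 3^2)
= (-8 - 44i) / 25
= -8/25 - (44/25)i


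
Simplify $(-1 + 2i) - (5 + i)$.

(-1 - 5) + (2 - 1)i = -6 + i


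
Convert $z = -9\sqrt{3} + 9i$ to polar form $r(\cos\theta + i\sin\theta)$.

r = |z| = sqrt(a^2 + b^2) = sqrt((-9*sqrt(3))^2 + (9)^2) = sqrt(243 + 81) = sqrt(324) = 18
θ = arctan(b/a) = arctan(9/-15.5885) (quadrant-adjusted) = 150°
z = 18(cos 150° + i sin 150°)


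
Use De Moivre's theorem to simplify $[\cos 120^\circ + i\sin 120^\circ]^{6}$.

By De Moivre: z^n = r^n(cos(nθ) + i sin(nθ))
= 1^6(cos(6*120°) + i sin(6*120°))
= 1(cos 0° + i sin 0°)
= 1


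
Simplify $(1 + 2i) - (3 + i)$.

(1 - 3) + (2 - 1)i = -2 + i


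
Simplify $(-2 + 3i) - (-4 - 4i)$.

(-2 - (-4)) + (3 - (-4))i = 2 + 7i


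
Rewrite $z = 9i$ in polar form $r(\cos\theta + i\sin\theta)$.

r = |z| = sqrt(a^2 + b^2) = sqrt((0)^2 + (9)^2) = sqrt(0 + 81) = sqrt(81) = 9
a = 0 and b > 0, so z lies on the positive imaginary axis: θ = 90°
z = 9(cos 90° + i sin 90°)


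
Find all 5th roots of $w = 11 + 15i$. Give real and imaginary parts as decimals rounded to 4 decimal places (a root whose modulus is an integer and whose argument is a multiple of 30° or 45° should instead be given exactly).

|w| = sqrt(346) ≈ 18.601075, arg(w) ≈ 53.746162°
Root modulus = sqrt(346)^(1/5) ≈ 1.794352
Root arguments: θ_k = (arg(w) + 360°k)/5 for k = 0, 1, ..., 4
Compute each root as (root modulus)(cos θ_k + i sin θ_k) using full-precision intermediates, then round to 4 decimal places.
Roots: 1.7629 + 0.3347i, 0.2265 + 1.7800i, -1.6229 + 0.7654i, -1.2295 - 1.3069i, 0.8630 - 1.5732i


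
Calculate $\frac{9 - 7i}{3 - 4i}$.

Multiply numerator and denominator by conjugate (3 + 4i):
= (9 - 7i)(3 + 4i) / (3^2 + (-4)^2)
= (55 + 15i) / 25
Divide through by 5: (11 + 3i) / 5
= 11/5 + (3/5)i


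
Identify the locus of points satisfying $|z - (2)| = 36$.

|z - z0| = r describes a circle centered at z0 with radius r
Here z0 = 2 and r = 36
Locus: Circle centered at (2, 0) with radius 36


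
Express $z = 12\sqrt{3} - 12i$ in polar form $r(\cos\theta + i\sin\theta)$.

r = |z| = sqrt(a^2 + b^2) = sqrt((12*sqrt(3))^2 + (-12)^2) = sqrt(432 + 144) = sqrt(576) = 24
θ = arctan(b/a) = arctan(-12/20.7846) (quadrant-adjusted) = 330°
z = 24(cos 330° + i sin 330°)


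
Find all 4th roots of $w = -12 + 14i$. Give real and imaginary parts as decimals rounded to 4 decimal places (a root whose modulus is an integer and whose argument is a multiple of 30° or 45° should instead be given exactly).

|w| = sqrt(340) ≈ 18.439089, arg(w) ≈ 130.601295°
Root modulus = sqrt(340)^(1/4) ≈ 2.072215
Root arguments: θ_k = (arg(w) + 360°k)/4 for k = 0, 1, ..., 3
Compute each root as (root modulus)(cos θ_k + i sin θ_k) using full-precision intermediates, then round to 4 decimal places.
Roots: 1.7448 + 1.1180i, -1.1180 + 1.7448i, -1.7448 - 1.1180i, 1.1180 - 1.7448i


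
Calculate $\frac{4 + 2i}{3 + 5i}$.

Multiply numerator and denominator by conjugate (3 - 5i):
= (4 + 2i)(3 - 5i) / (3^2 + 5^2)
= (22 - 14i) / 34
Divide through by 2: (11 - 7i) / 17
= 11/17 - (7/17)i


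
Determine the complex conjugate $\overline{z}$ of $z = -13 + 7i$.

If z = a + bi, then conjugate(z) = a - bi
conjugate(-13 + 7i) = -13 - 7i


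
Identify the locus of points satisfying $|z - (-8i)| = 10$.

|z - z0| = r describes a circle centered at z0 with radius r
Here z0 = -8i and r = 10
Locus: Circle centered at (0, -8) with radius 10


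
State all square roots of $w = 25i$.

|w| = 25, arg(w) = 90°
Root modulus = 25^(1/2) = 5
Root arguments: θ_k = (90° + 360°k)/2 for k = 0, 1, ..., 1
Roots: 5*sqrt(2)/2 + (5*sqrt(2)/2)i, -5*sqrt(2)/2 - (5*sqrt(2)/2)i


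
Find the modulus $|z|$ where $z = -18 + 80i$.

|z| = sqrt(a^2 + b^2) = sqrt((-18)^2 + 80^2) = sqrt(6724) = 82


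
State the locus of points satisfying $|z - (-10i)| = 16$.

|z - z0| = r describes a circle centered at z0 with radius r
Here z0 = -10i and r = 16
Locus: Circle centered at (0, -10) with radius 16


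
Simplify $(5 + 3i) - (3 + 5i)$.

(5 - 3) + (3 - 5)i = 2 - 2i


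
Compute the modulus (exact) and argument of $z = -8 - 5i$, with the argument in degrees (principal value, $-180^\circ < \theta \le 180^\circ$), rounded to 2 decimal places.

|z| = sqrt((-8)^2 + (-5)^2) = sqrt(89)
arg(z) = arctan(b/a) = arctan(-5/-8) (quadrant-adjusted) = -147.99°


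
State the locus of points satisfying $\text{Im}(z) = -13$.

Im(z) = y where z = x + yi; the equation y = -13 is satisfied by all points with that y-coordinate
Locus: Horizontal line y = -13


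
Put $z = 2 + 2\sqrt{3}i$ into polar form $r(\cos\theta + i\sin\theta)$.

r = |z| = sqrt(a^2 + b^2) = sqrt((2)^2 + (2*sqrt(3))^2) = sqrt(4 + 12) = sqrt(16) = 4
θ = arctan(b/a) = arctan(3.4641/2) (quadrant-adjusted) = 60°
z = 4(cos 60° + i sin 60°)


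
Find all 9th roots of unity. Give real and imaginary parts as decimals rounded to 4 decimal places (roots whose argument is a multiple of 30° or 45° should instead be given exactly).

ω_k = e^(2πik/9) = cos(2πk/9) + i sin(2πk/9) for k = 0, 1, ..., 8
Roots: 1, 0.7660 + 0.6428i, 0.1736 + 0.9848i, -1/2 + (sqrt(3)/2)i, -0.9397 + 0.3420i, -0.9397 - 0.3420i, -1/2 - (sqrt(3)/2)i, 0.1736 - 0.9848i, 0.7660 - 0.6428i


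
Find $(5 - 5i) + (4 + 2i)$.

(5 + 4) + (-5 + 2)i = 9 - 3i


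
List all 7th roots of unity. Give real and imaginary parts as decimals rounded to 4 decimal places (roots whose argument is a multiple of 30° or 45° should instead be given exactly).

ω_k = e^(2πik/7) = cos(2πk/7) + i sin(2πk/7) for k = 0, 1, ..., 6
Roots: 1, 0.6235 + 0.7818i, -0.2225 + 0.9749i, -0.9010 + 0.4339i, -0.9010 - 0.4339i, -0.2225 - 0.9749i, 0.6235 - 0.7818i


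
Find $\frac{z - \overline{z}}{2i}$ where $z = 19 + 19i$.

z - conjugate(z) = 2bi
(z - conjugate(z))/(2i) = 2bi/(2i) = b = 19


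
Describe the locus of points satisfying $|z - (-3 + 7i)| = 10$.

|z - z0| = r describes a circle centered at z0 with radius r
Here z0 = -3 + 7i and r = 10
Locus: Circle centered at (-3, 7) with radius 10


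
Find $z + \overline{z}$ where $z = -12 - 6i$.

z + conjugate(z) = (a + bi) + (a - bi) = 2a
= 2 * (-12) = -24


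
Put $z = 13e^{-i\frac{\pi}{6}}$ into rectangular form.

a = r cos θ = 13 * sqrt(3)/2 = 13*sqrt(3)/2
b = r sin θ = 13 * -1/2 = -13/2
z = 13*sqrt(3)/2 - (13/2)i


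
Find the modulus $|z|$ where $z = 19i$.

|z| = sqrt(a^2 + b^2) = sqrt(0^2 + 19^2) = sqrt(361) = 19


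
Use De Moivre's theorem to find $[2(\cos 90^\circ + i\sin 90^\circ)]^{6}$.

By De Moivre: z^n = r^n(cos(nθ) + i sin(nθ))
= 2^6(cos(6*90°) + i sin(6*90°))
= 64(cos 180° + i sin 180°)
= -64


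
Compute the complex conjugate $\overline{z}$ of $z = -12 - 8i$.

If z = a + bi, then conjugate(z) = a - bi
conjugate(-12 - 8i) = -12 + 8i


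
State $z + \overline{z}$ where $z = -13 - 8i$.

z + conjugate(z) = (a + bi) + (a - bi) = 2a
= 2 * (-13) = -26


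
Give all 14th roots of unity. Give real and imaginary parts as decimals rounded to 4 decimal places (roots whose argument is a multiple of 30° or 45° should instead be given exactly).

ω_k = e^(2πik/14) = cos(2πk/14) + i sin(2πk/14) for k = 0, 1, ..., 13
Roots: 1, 0.9010 + 0.4339i, 0.6235 + 0.7818i, 0.2225 + 0.9749i, -0.2225 + 0.9749i, -0.6235 + 0.7818i, -0.9010 + 0.4339i, -1, -0.9010 - 0.4339i, -0.6235 - 0.7818i, -0.2225 - 0.9749i, 0.2225 - 0.9749i, 0.6235 - 0.7818i, 0.9010 - 0.4339i


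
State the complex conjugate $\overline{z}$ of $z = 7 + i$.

If z = a + bi, then conjugate(z) = a - bi
conjugate(7 + i) = 7 - i


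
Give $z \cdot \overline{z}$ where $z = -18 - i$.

z * conjugate(z) = |z|^2 = a^2 + b^2
= (-18)^2 + (-1)^2 = 325


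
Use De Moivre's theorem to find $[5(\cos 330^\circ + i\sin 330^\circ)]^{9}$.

By De Moivre: z^n = r^n(cos(nθ) + i sin(nθ))
= 5^9(cos(9*330°) + i sin(9*330°))
= 1953125(cos 90° + i sin 90°)
= 1953125i


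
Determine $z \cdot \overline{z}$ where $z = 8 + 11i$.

z * conjugate(z) = |z|^2 = a^2 + b^2
= 8^2 + 11^2 = 185


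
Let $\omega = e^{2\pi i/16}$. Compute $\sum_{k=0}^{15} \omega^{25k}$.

Let ζ = ω^25 = e^(2πi·25/16). Since 16 ∤ 25, ζ ≠ 1.
Sum = Σ_{k=0}^{15} ζ^k = (ζ^16 - 1)/(ζ - 1) = (ω^{25·16} - 1)/(ζ - 1) = (1 - 1)/(ζ - 1) = 0


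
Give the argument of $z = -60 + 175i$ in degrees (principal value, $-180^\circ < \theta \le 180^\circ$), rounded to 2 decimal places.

θ = arctan(b/a) = arctan(175/-60) (quadrant-adjusted) = 108.92°


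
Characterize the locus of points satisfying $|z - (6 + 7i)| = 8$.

|z - z0| = r describes a circle centered at z0 with radius r
Here z0 = 6 + 7i and r = 8
Locus: Circle centered at (6, 7) with radius 8


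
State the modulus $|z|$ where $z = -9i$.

|z| = sqrt(a^2 + b^2) = sqrt(0^2 + (-9)^2) = sqrt(81) = 9


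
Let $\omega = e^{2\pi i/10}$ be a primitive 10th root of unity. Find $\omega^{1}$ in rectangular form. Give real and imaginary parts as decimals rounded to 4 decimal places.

ω^1 = e^(2πi·1/10) = e^(i·1π/5)
= cos(1π/5) + i sin(1π/5)
= 0.8090 + 0.5878i


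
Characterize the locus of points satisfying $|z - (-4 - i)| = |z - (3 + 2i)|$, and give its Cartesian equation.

|z - z1| = |z - z2| means z is equidistant from z1 and z2,
i.e. the perpendicular bisector of the segment from (-4, -1) to (3, 2) (midpoint (-1/2, 1/2)).
With z = x + yi, square both sides:
(x - (-4))^2 + (y - (-1))^2 = (x - 3)^2 + (y - 2)^2
The x^2 and y^2 terms cancel: 14x + 6y = 13 - 17 = -4
Simplify: 7x + 3y = -2
Locus: Perpendicular bisector of the segment from (-4, -1) to (3, 2): the line 7x + 3y = -2


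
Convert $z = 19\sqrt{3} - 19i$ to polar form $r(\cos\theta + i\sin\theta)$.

r = |z| = sqrt(a^2 + b^2) = sqrt((19*sqrt(3))^2 + (-19)^2) = sqrt(1083 + 361) = sqrt(1444) = 38
θ = arctan(b/a) = arctan(-19/32.909) (quadrant-adjusted) = 330°
z = 38(cos 330° + i sin 330°)


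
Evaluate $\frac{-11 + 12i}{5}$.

Divisor is real, so divide each part by 5:
= -11/5 + (12/5)i


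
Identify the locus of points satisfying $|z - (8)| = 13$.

|z - z0| = r describes a circle centered at z0 with radius r
Here z0 = 8 and r = 13
Locus: Circle centered at (8, 0) with radius 13


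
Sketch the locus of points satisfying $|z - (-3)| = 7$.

|z - z0| = r describes a circle centered at z0 with radius r
Here z0 = -3 and r = 7
Locus: Circle centered at (-3, 0) with radius 7


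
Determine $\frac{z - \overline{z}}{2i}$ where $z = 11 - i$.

z - conjugate(z) = 2bi
(z - conjugate(z))/(2i) = 2bi/(2i) = b = -1


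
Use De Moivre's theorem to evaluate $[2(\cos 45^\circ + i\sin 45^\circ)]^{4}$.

By De Moivre: z^n = r^n(cos(nθ) + i sin(nθ))
= 2^4(cos(4*45°) + i sin(4*45°))
= 16(cos 180° + i sin 180°)
= -16


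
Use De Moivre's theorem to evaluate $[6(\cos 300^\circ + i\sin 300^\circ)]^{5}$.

By De Moivre: z^n = r^n(cos(nθ) + i sin(nθ))
= 6^5(cos(5*300°) + i sin(5*300°))
= 7776(cos 60° + i sin 60°)
= 3888 + 3888*sqrt(3)i


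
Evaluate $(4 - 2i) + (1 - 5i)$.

(4 + 1) + (-2 + (-5))i = 5 - 7i


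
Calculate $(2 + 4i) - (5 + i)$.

(2 - 5) + (4 - 1)i = -3 + 3i


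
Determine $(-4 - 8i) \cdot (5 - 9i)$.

(a1*a2 - b1*b2) + (a1*b2 + b1*a2)i
= (-20 - 72) + (36 + (-40))i
= -92 - 4i


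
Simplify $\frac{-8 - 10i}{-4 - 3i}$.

Multiply numerator and denominator by conjugate (-4 + 3i):
= (-8 - 10i)(-4 + 3i) / ((-4)^2 + (-3)^2)
= (62 + 16i) / 25
= 62/25 + (16/25)i


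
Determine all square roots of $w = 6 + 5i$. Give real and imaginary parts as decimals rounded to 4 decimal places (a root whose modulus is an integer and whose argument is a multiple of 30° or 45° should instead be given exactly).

|w| = sqrt(61) ≈ 7.810250, arg(w) ≈ 39.805571°
Root modulus = sqrt(61)^(1/2) ≈ 2.794682
Root arguments: θ_k = (arg(w) + 360°k)/2 for k = 0, 1, ..., 1
Compute each root as (root modulus)(cos θ_k + i sin θ_k) using full-precision intermediates, then round to 4 decimal places.
Roots: 2.6278 + 0.9514i, -2.6278 - 0.9514i


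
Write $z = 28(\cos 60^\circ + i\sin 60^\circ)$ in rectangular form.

a = r cos θ = 28 * 1/2 = 14
b = r sin θ = 28 * sqrt(3)/2 = 14*sqrt(3)
z = 14 + 14*sqrt(3)i


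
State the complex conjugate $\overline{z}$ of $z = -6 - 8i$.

If z = a + bi, then conjugate(z) = a - bi
conjugate(-6 - 8i) = -6 + 8i


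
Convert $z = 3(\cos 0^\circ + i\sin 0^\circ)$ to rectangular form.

a = r cos θ = 3 * 1 = 3
b = r sin θ = 3 * 0 = 0
z = 3


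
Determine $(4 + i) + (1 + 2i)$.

(4 + 1) + (1 + 2)i = 5 + 3i


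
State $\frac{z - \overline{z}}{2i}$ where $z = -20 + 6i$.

z - conjugate(z) = 2bi
(z - conjugate(z))/(2i) = 2bi/(2i) = b = 6


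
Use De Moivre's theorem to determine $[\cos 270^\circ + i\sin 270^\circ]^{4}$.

By De Moivre: z^n = r^n(cos(nθ) + i sin(nθ))
= 1^4(cos(4*270°) + i sin(4*270°))
= 1(cos 0° + i sin 0°)
= 1


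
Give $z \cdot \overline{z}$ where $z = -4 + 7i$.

z * conjugate(z) = |z|^2 = a^2 + b^2
= (-4)^2 + 7^2 = 65


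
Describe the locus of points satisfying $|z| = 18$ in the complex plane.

|z| = 18 means sqrt(x^2 + y^2) = 18
This is a circle of radius 18 centered at the origin


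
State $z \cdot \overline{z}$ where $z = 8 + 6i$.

z * conjugate(z) = |z|^2 = a^2 + b^2
= 8^2 + 6^2 = 100


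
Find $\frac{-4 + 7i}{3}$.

Divisor is real, so divide each part by 3:
= -4/3 + (7/3)i


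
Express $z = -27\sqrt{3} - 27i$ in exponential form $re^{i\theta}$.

r = |z| = sqrt((-27*sqrt(3))^2 + (-27)^2) = sqrt(2187 + 729) = sqrt(2916) = 54
θ = arctan(b/a) = arctan(-27/-46.7654) (quadrant-adjusted) = -150° = -5π/6
z = 54e^(-i*5π/6)


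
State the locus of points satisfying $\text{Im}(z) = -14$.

Im(z) = y where z = x + yi; the equation y = -14 is satisfied by all points with that y-coordinate
Locus: Horizontal line y = -14


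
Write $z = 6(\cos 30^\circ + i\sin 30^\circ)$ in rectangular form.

a = r cos θ = 6 * sqrt(3)/2 = 3*sqrt(3)
b = r sin θ = 6 * 1/2 = 3
z = 3*sqrt(3) + 3i


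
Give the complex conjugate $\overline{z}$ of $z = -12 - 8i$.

If z = a + bi, then conjugate(z) = a - bi
conjugate(-12 - 8i) = -12 + 8i


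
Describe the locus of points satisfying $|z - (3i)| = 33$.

|z - z0| = r describes a circle centered at z0 with radius r
Here z0 = 3i and r = 33
Locus: Circle centered at (0, 3) with radius 33


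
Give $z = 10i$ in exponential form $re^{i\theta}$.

r = |z| = sqrt((0)^2 + (10)^2) = sqrt(0 + 100) = sqrt(100) = 10
a = 0 and b > 0, so z lies on the positive imaginary axis: θ = 90° = π/2
z = 10e^(i*π/2)


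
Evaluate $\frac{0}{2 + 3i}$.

Multiply numerator and denominator by conjugate (2 - 3i):
= (0)(2 - 3i) / (2^2 + 3^2)
= (0) / 13
= 0


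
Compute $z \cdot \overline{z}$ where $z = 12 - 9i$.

z * conjugate(z) = |z|^2 = a^2 + b^2
= 12^2 + (-9)^2 = 225


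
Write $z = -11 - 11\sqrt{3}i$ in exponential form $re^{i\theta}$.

r = |z| = sqrt((-11)^2 + (-11*sqrt(3))^2) = sqrt(121 + 363) = sqrt(484) = 22
θ = arctan(b/a) = arctan(-19.0526/-11) (quadrant-adjusted) = -120° = -2π/3
z = 22e^(-i*2π/3)


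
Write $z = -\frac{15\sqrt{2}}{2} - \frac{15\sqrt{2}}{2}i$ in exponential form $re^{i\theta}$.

r = |z| = sqrt((-15*sqrt(2)/2)^2 + (-15*sqrt(2)/2)^2) = sqrt(225/2 + 225/2) = sqrt(225) = 15
θ = arctan(b/a) = arctan(-10.6066/-10.6066) (quadrant-adjusted) = -135° = -3π/4
z = 15e^(-i*3π/4)


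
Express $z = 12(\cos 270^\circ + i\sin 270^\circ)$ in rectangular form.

a = r cos θ = 12 * 0 = 0
b = r sin θ = 12 * -1 = -12
z = -12i


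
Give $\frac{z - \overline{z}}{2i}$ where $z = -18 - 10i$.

z - conjugate(z) = 2bi
(z - conjugate(z))/(2i) = 2bi/(2i) = b = -10


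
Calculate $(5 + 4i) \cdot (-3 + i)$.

(a1*a2 - b1*b2) + (a1*b2 + b1*a2)i
= (-15 - 4) + (5 + (-12))i
= -19 - 7i


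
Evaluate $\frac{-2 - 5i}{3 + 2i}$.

Multiply numerator and denominator by conjugate (3 - 2i):
= (-2 - 5i)(3 - 2i) / (3^2 + 2^2)
= (-16 - 11i) / 13
= -16/13 - (11/13)i


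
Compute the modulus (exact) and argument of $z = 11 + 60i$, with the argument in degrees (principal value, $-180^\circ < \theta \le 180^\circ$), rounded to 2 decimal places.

|z| = sqrt(11^2 + 60^2) = 61
arg(z) = arctan(b/a) = arctan(60/11) (quadrant-adjusted) = 79.61°


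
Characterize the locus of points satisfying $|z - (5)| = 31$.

|z - z0| = r describes a circle centered at z0 with radius r
Here z0 = 5 and r = 31
Locus: Circle centered at (5, 0) with radius 31


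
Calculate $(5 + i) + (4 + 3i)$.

(5 + 4) + (1 + 3)i = 9 + 4i


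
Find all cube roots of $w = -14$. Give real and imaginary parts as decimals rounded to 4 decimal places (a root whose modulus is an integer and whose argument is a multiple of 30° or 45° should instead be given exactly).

|w| = 14, arg(w) = 180°
Root modulus = 14^(1/3) ≈ 2.410142
Root arguments: θ_k = (180° + 360°k)/3 for k = 0, 1, ..., 2
Compute each root as (root modulus)(cos θ_k + i sin θ_k) using full-precision intermediates, then round to 4 decimal places.
Roots: 1.2051 + 2.0872i, -2.4101, 1.2051 - 2.0872i


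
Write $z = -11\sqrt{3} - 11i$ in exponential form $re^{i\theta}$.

r = |z| = sqrt((-11*sqrt(3))^2 + (-11)^2) = sqrt(363 + 121) = sqrt(484) = 22
θ = arctan(b/a) = arctan(-11/-19.0526) (quadrant-adjusted) = -150° = -5π/6
z = 22e^(-i*5π/6)


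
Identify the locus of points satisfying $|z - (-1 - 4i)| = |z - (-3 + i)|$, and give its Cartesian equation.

|z - z1| = |z - z2| means z is equidistant from z1 and z2,
i.e. the perpendicular bisector of the segment from (-1, -4) to (-3, 1) (midpoint (-2, -3/2)).
With z = x + yi, square both sides:
(x - (-1))^2 + (y - (-4))^2 = (x - (-3))^2 + (y - 1)^2
The x^2 and y^2 terms cancel: -4x + 10y = 10 - 17 = -7
Simplify: 4x - 10y = 7
Locus: Perpendicular bisector of the segment from (-1, -4) to (-3, 1): the line 4x - 10y = 7


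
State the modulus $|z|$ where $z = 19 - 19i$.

|z| = sqrt(a^2 + b^2) = sqrt(19^2 + (-19)^2) = sqrt(722) = sqrt(722)


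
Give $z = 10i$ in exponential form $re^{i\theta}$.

r = |z| = sqrt((0)^2 + (10)^2) = sqrt(0 + 100) = sqrt(100) = 10
a = 0 and b > 0, so z lies on the positive imaginary axis: θ = 90° = π/2
z = 10e^(i*π/2)


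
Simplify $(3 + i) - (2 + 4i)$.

(3 - 2) + (1 - 4)i = 1 - 3i


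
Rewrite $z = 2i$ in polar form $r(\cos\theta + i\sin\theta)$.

r = |z| = sqrt(a^2 + b^2) = sqrt((0)^2 + (2)^2) = sqrt(0 + 4) = sqrt(4) = 2
a = 0 and b > 0, so z lies on the positive imaginary axis: θ = 90°
z = 2(cos 90° + i sin 90°)


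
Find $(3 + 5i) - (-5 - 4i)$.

(3 - (-5)) + (5 - (-4))i = 8 + 9i


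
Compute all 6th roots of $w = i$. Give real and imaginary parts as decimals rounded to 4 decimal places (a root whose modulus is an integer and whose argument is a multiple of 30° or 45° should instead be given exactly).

|w| = 1, arg(w) = 90°
Root modulus = 1^(1/6) = 1
Root arguments: θ_k = (90° + 360°k)/6 for k = 0, 1, ..., 5
Compute each root as (root modulus)(cos θ_k + i sin θ_k) using full-precision intermediates, then round to 4 decimal places.
Roots: 0.9659 + 0.2588i, 0.2588 + 0.9659i, -sqrt(2)/2 + (sqrt(2)/2)i, -0.9659 - 0.2588i, -0.2588 - 0.9659i, sqrt(2)/2 - (sqrt(2)/2)i


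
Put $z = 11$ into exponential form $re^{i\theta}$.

r = |z| = sqrt((11)^2 + (0)^2) = sqrt(121 + 0) = sqrt(121) = 11
b = 0 and a > 0, so z lies on the positive real axis: θ = 0
z = 11e^(i*0) = 11


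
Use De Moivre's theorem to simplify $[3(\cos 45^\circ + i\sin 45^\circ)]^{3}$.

By De Moivre: z^n = r^n(cos(nθ) + i sin(nθ))
= 3^3(cos(3*45°) + i sin(3*45°))
= 27(cos 135° + i sin 135°)
= -27*sqrt(2)/2 + (27*sqrt(2)/2)i


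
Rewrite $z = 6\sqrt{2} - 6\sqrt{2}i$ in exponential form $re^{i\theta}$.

r = |z| = sqrt((6*sqrt(2))^2 + (-6*sqrt(2))^2) = sqrt(72 + 72) = sqrt(144) = 12
θ = arctan(b/a) = arctan(-8.4853/8.4853) (quadrant-adjusted) = -45° = -π/4
z = 12e^(-i*π/4)


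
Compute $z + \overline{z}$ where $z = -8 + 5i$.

z + conjugate(z) = (a + bi) + (a - bi) = 2a
= 2 * (-8) = -16


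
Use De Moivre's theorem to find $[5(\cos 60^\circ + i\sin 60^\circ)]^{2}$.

By De Moivre: z^n = r^n(cos(nθ) + i sin(nθ))
= 5^2(cos(2*60°) + i sin(2*60°))
= 25(cos 120° + i sin 120°)
= -25/2 + (25*sqrt(3)/2)i


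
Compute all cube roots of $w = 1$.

|w| = 1, arg(w) = 0°
Root modulus = 1^(1/3) = 1
Root arguments: θ_k = (0° + 360°k)/3 for k = 0, 1, ..., 2
Roots: 1, -1/2 + (sqrt(3)/2)i, -1/2 - (sqrt(3)/2)i


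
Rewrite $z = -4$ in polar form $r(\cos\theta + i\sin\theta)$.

r = |z| = sqrt(a^2 + b^2) = sqrt((-4)^2 + (0)^2) = sqrt(16 + 0) = sqrt(16) = 4
b = 0 and a < 0, so z lies on the negative real axis: θ = 180°
z = 4(cos 180° + i sin 180°)


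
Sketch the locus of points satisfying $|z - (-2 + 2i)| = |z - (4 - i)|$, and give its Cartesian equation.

|z - z1| = |z - z2| means z is equidistant from z1 and z2,
i.e. the perpendicular bisector of the segment from (-2, 2) to (4, -1) (midpoint (1, 1/2)).
With z = x + yi, square both sides:
(x - (-2))^2 + (y - 2)^2 = (x - 4)^2 + (y - (-1))^2
The x^2 and y^2 terms cancel: 12x + (-6)y = 17 - 8 = 9
Simplify: 4x - 2y = 3
Locus: Perpendicular bisector of the segment from (-2, 2) to (4, -1): the line 4x - 2y = 3


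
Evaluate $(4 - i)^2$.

(a + bi)^2 = a^2 - b^2 + 2abi
= 4^2 - (-1)^2 + 2*4*(-1)i
= 15 - 8i


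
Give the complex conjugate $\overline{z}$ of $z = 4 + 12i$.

If z = a + bi, then conjugate(z) = a - bi
conjugate(4 + 12i) = 4 - 12i


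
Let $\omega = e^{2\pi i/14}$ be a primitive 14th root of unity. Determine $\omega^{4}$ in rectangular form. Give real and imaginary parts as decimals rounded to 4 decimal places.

ω^4 = e^(2πi·4/14) = e^(i·4π/7)
= cos(4π/7) + i sin(4π/7)
= -0.2225 + 0.9749i


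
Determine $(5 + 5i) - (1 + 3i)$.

(5 - 1) + (5 - 3)i = 4 + 2i


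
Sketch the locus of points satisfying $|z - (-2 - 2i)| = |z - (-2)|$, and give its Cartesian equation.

|z - z1| = |z - z2| means z is equidistant from z1 and z2,
i.e. the perpendicular bisector of the segment from (-2, -2) to (-2, 0) (midpoint (-2, -1)).
With z = x + yi, square both sides:
(x - (-2))^2 + (y - (-2))^2 = (x - (-2))^2 + (y - 0)^2
The x^2 and y^2 terms cancel: 0x + 4y = 4 - 8 = -4
Simplify: y = -1
Locus: Perpendicular bisector of the segment from (-2, -2) to (-2, 0): the line y = -1


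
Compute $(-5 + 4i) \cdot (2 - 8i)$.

(a1*a2 - b1*b2) + (a1*b2 + b1*a2)i
= (-10 - (-32)) + (40 + 8)i
= 22 + 48i


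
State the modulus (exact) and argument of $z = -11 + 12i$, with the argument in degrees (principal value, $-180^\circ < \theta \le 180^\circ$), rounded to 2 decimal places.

|z| = sqrt((-11)^2 + 12^2) = sqrt(265)
arg(z) = arctan(b/a) = arctan(12/-11) (quadrant-adjusted) = 132.51°


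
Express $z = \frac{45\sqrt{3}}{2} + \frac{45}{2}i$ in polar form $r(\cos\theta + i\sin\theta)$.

r = |z| = sqrt(a^2 + b^2) = sqrt((45*sqrt(3)/2)^2 + (45/2)^2) = sqrt(6075/4 + 2025/4) = sqrt(2025) = 45
θ = arctan(b/a) = arctan(22.5/38.9711) (quadrant-adjusted) = 30°
z = 45(cos 30° + i sin 30°)


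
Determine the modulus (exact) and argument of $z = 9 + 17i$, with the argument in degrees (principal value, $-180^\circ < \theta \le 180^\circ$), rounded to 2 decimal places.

|z| = sqrt(9^2 + 17^2) = sqrt(370)
arg(z) = arctan(b/a) = arctan(17/9) (quadrant-adjusted) = 62.10°


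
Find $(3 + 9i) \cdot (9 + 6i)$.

(a1*a2 - b1*b2) + (a1*b2 + b1*a2)i
= (27 - 54) + (18 + 81)i
= -27 + 99i


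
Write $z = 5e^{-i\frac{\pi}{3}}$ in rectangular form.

a = r cos θ = 5 * 1/2 = 5/2
b = r sin θ = 5 * -sqrt(3)/2 = -5*sqrt(3)/2
z = 5/2 - (5*sqrt(3)/2)i


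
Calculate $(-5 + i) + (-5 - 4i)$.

(-5 + (-5)) + (1 + (-4))i = -10 - 3i


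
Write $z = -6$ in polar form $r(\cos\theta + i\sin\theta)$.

r = |z| = sqrt(a^2 + b^2) = sqrt((-6)^2 + (0)^2) = sqrt(36 + 0) = sqrt(36) = 6
b = 0 and a < 0, so z lies on the negative real axis: θ = 180°
z = 6(cos 180° + i sin 180°)


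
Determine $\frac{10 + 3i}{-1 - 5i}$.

Multiply numerator and denominator by conjugate (-1 + 5i):
= (10 + 3i)(-1 + 5i) / ((-1)^2 + (-5)^2)
= (-25 + 47i) / 26
= -25/26 + (47/26)i


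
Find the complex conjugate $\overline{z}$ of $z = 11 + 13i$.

If z = a + bi, then conjugate(z) = a - bi
conjugate(11 + 13i) = 11 - 13i


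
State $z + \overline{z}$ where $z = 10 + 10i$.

z + conjugate(z) = (a + bi) + (a - bi) = 2a
= 2 * 10 = 20


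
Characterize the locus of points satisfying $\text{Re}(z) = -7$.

Re(z) = x where z = x + yi; the equation x = -7 is satisfied by all points with that x-coordinate
Locus: Vertical line x = -7


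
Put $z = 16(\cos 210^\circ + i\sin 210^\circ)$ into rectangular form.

a = r cos θ = 16 * -sqrt(3)/2 = -8*sqrt(3)
b = r sin θ = 16 * -1/2 = -8
z = -8*sqrt(3) - 8i


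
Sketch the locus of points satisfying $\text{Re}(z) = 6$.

Re(z) = x where z = x + yi; the equation x = 6 is satisfied by all points with that x-coordinate
Locus: Vertical line x = 6


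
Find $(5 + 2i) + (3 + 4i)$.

(5 + 3) + (2 + 4)i = 8 + 6i


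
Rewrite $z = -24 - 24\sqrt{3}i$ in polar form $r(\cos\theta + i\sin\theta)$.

r = |z| = sqrt(a^2 + b^2) = sqrt((-24)^2 + (-24*sqrt(3))^2) = sqrt(576 + 1728) = sqrt(2304) = 48
θ = arctan(b/a) = arctan(-41.5692/-24) (quadrant-adjusted) = 240°
z = 48(cos 240° + i sin 240°)


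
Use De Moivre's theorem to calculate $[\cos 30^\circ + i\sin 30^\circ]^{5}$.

By De Moivre: z^n = r^n(cos(nθ) + i sin(nθ))
= 1^5(cos(5*30°) + i sin(5*30°))
= 1(cos 150° + i sin 150°)
= -sqrt(3)/2 + (1/2)i


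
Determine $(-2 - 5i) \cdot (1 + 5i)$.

(a1*a2 - b1*b2) + (a1*b2 + b1*a2)i
= (-2 - (-25)) + (-10 + (-5))i
= 23 - 15i


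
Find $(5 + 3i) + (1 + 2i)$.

(5 + 1) + (3 + 2)i = 6 + 5i


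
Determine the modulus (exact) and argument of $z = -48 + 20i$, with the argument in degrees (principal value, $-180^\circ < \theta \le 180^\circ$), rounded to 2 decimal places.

|z| = sqrt((-48)^2 + 20^2) = 52
arg(z) = arctan(b/a) = arctan(20/-48) (quadrant-adjusted) = 157.38°


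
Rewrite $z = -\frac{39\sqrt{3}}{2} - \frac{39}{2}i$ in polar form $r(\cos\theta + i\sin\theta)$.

r = |z| = sqrt(a^2 + b^2) = sqrt((-39*sqrt(3)/2)^2 + (-39/2)^2) = sqrt(4563/4 + 1521/4) = sqrt(1521) = 39
θ = arctan(b/a) = arctan(-19.5/-33.775) (quadrant-adjusted) = 210°
z = 39(cos 210° + i sin 210°)


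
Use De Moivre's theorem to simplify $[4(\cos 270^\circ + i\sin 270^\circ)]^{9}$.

By De Moivre: z^n = r^n(cos(nθ) + i sin(nθ))
= 4^9(cos(9*270°) + i sin(9*270°))
= 262144(cos 270° + i sin 270°)
= -262144i
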